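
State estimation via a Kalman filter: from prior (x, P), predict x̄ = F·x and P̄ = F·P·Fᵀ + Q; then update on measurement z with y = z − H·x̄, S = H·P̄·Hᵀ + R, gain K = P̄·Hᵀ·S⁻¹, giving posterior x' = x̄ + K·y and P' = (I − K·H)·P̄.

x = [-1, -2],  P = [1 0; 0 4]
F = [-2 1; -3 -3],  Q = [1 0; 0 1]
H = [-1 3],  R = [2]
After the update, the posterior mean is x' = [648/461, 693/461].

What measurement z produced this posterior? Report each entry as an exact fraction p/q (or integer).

x̄ = F·x = [0, 9]
P̄ = F·P·Fᵀ + Q = [9 -6; -6 46]
S = H·P̄·Hᵀ + R = [461]
K = P̄·Hᵀ·S⁻¹ = [-27/461; 144/461]
x' − x̄ = [648/461, -3456/461] = K·y
y = (KᵀK)⁻¹·Kᵀ·(x' − x̄) = [-24]
z = y + H·x̄ = [-24] + [27] = [3]

z = [3]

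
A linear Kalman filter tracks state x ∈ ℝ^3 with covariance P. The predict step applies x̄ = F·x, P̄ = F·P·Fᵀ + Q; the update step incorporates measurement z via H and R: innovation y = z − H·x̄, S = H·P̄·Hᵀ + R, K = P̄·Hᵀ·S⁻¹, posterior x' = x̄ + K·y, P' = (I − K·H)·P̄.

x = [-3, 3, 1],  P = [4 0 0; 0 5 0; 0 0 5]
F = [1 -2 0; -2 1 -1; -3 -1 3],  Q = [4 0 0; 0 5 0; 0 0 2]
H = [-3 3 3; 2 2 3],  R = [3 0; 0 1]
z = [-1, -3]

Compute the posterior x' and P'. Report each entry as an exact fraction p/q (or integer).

x' = [-21519/46147, -12621/92294, -27964/46147]
P' = [88744/138441 347014/138441 -282130/138441; 347014/138441 3605543/276882 -1437217/138441; -282130/138441 -1437217/138441 1158682/138441]

x̄ = F·x = [-9, 8, 9]
P̄ = F·P·Fᵀ + Q = [28 -18 -2; -18 31 4; -2 4 88]
y = z − H·x̄ = [-79, -28]
S = H·P̄·Hᵀ + R = [1758 876; 876 909]
K = P̄·Hᵀ·S⁻¹ = [-23860/138441 25126/138441; 37081/276882 -12080/138441; 3595/138441 37352/138441]
x' = x̄ + K·y = [-21519/46147, -12621/92294, -27964/46147]
P' = (I − K·H)·P̄ = [88744/138441 347014/138441 -282130/138441; 347014/138441 3605543/276882 -1437217/138441; -282130/138441 -1437217/138441 1158682/138441]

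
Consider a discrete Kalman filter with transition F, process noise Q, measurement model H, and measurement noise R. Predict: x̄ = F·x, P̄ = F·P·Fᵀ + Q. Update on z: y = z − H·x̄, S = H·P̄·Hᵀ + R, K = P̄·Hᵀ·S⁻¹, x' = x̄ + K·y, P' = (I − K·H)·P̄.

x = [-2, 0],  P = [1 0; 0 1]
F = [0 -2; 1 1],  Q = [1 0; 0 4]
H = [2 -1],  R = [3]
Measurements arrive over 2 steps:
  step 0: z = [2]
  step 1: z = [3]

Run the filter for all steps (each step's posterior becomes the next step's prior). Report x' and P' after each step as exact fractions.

step 0: x̄ = F·x = [0, -2]
step 0: P̄ = F·P·Fᵀ + Q = [5 -2; -2 6]
step 0: y = z − H·x̄ = [0]
step 0: S = H·P̄·Hᵀ + R = [37]
step 0: K = P̄·Hᵀ·S⁻¹ = [12/37; -10/37]
step 0: x' = x̄ + K·y = [0, -2]
step 0: P' = (I − K·H)·P̄ = [41/37 46/37; 46/37 122/37]
step 1: x̄ = F·x = [4, -2]
step 1: P̄ = F·P·Fᵀ + Q = [525/37 -336/37; -336/37 403/37]
step 1: y = z − H·x̄ = [-7]
step 1: S = H·P̄·Hᵀ + R = [3958/37]
step 1: K = P̄·Hᵀ·S⁻¹ = [693/1979; -1075/3958]
step 1: x' = x̄ + K·y = [3065/1979, -391/3958]
step 1: P' = (I − K·H)·P̄ = [2121/1979 2163/1979; 2163/1979 11877/3958]

step 0: x' = [0, -2], P' = [41/37 46/37; 46/37 122/37]
step 1: x' = [3065/1979, -391/3958], P' = [2121/1979 2163/1979; 2163/1979 11877/3958]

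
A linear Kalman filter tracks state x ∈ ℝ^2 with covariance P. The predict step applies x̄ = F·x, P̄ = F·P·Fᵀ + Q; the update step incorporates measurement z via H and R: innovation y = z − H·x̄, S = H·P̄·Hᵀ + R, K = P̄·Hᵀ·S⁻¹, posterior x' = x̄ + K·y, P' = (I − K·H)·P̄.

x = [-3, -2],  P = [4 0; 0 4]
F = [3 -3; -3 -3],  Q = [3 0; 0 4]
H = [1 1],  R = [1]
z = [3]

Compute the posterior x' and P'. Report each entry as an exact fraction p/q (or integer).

x̄ = F·x = [-3, 15]
P̄ = F·P·Fᵀ + Q = [75 0; 0 76]
y = z − H·x̄ = [-9]
S = H·P̄·Hᵀ + R = [152]
K = P̄·Hᵀ·S⁻¹ = [75/152; 1/2]
x' = x̄ + K·y = [-1131/152, 21/2]
P' = (I − K·H)·P̄ = [5775/152 -75/2; -75/2 38]

x' = [-1131/152, 21/2]
P' = [5775/152 -75/2; -75/2 38]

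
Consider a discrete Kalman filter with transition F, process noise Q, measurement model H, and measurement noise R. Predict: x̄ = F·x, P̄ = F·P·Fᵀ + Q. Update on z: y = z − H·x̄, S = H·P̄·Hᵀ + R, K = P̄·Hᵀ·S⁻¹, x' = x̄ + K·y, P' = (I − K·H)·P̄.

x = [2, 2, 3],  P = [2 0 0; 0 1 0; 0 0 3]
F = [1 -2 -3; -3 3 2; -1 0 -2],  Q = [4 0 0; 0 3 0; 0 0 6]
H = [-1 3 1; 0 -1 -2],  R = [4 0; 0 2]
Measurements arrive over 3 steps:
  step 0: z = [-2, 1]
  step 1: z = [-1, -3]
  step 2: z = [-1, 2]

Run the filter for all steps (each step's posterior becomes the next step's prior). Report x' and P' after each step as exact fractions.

step 0: x' = [-12417/10054, -17727/20108, -5073/20108], P' = [24940/5027 6975/5027 -1657/5027; 6975/5027 10293/10054 -5589/10054; -1657/5027 -5589/10054 7905/10054]
step 1: x' = [33257061/19936307, -6119140/19936307, 32713804/19936307], P' = [600353358/139554149 179518550/139554149 -7722528/19936307; 179518550/139554149 141587234/139554149 -11353536/19936307; -7722528/19936307 -11353536/19936307 15642968/19936307]
step 2: x' = [-806156377273/423956371011, -486291729283/847912742022, -775609186661/847912742022], P' = [1814931892694/423956371011 541401677056/423956371011 -163394248786/423956371011; 541401677056/423956371011 428373646901/423956371011 -241075413521/423956371011; -163394248786/423956371011 -241075413521/423956371011 332584098791/423956371011]

step 0: x̄ = F·x = [-11, 6, -8]
step 0: P̄ = F·P·Fᵀ + Q = [37 -30 16; -30 42 -6; 16 -6 20]
step 0: y = z − H·x̄ = [-23, -9]
step 0: S = H·P̄·Hᵀ + R = [551 -122; -122 100]
step 0: K = P̄·Hᵀ·S⁻¹ = [-1418/5027 -3661/10054; 2835/10054 885/20108; -1387/10054 -10221/20108]
step 0: x' = x̄ + K·y = [-12417/10054, -17727/20108, -5073/20108]
step 0: P' = (I − K·H)·P̄ = [24940/5027 6975/5027 -1657/5027; 6975/5027 10293/10054 -5589/10054; -1657/5027 -5589/10054 7905/10054]
step 1: x̄ = F·x = [2349/1828, 11175/20108, 795/457]
step 1: P̄ = F·P·Fᵀ + Q = [9039/914 -8825/914 -10/457; -8825/914 324939/10054 4384/457; -10/457 4384/457 5844/457]
step 1: y = z − H·x̄ = [-31387/10054, 20811/20108]
step 1: S = H·P̄·Hᵀ + R = [2177121/5027 -1002302/5027; -1002302/5027 1245111/10054]
step 1: K = P̄·Hᵀ·S⁻¹ = [-4137693/19936307 -35701579/139554149; 5920300/19936307 8681135/139554149; -2673778/19936307 -9966200/19936307]
step 1: x' = x̄ + K·y = [33257061/19936307, -6119140/19936307, 32713804/19936307]
step 1: P' = (I − K·H)·P̄ = [600353358/139554149 179518550/139554149 -7722528/19936307; 179518550/139554149 141587234/139554149 -11353536/19936307; -7722528/19936307 -11353536/19936307 15642968/19936307]
step 2: x̄ = F·x = [-52646071/19936307, -52700995/19936307, -98684669/19936307]
step 2: P̄ = F·P·Fᵀ + Q = [1363000826/139554149 -1253384064/139554149 43731694/139554149; -1253384064/139554149 3997792307/139554149 1085119048/139554149; 43731694/139554149 1085119048/139554149 1659450572/139554149]
step 2: y = z − H·x̄ = [184205276/19936307, -210197719/19936307]
step 2: S = H·P̄·Hᵀ + R = [53504354041/139554149 -24074032077/139554149; -24074032077/139554149 15255179085/139554149]
step 2: K = P̄·Hᵀ·S⁻¹ = [-29510092526/141318790337 -107306589742/423956371011; 83773975021/282637580674 53777180141/847912742022; -37874648831/282637580674 -424092784061/847912742022]
step 2: x' = x̄ + K·y = [-806156377273/423956371011, -486291729283/847912742022, -775609186661/847912742022]
step 2: P' = (I − K·H)·P̄ = [1814931892694/423956371011 541401677056/423956371011 -163394248786/423956371011; 541401677056/423956371011 428373646901/423956371011 -241075413521/423956371011; -163394248786/423956371011 -241075413521/423956371011 332584098791/423956371011]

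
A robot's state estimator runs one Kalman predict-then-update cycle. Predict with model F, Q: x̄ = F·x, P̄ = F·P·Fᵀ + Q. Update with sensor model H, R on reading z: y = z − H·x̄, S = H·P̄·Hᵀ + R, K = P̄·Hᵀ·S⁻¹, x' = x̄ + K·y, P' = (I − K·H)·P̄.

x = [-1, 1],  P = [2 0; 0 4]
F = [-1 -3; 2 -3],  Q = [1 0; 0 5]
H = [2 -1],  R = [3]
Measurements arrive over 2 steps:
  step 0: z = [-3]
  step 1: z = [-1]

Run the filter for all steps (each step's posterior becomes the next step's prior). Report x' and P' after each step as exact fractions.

step 0: x' = [-43/10, -23/4], P' = [251/20 187/8; 187/8 739/16]
step 1: x' = [-270625/95159, -454599/95159], P' = [594844/95159 993245/95159; 993245/95159 1878361/95159]

step 0: x̄ = F·x = [-2, -5]
step 0: P̄ = F·P·Fᵀ + Q = [39 32; 32 49]
step 0: y = z − H·x̄ = [-4]
step 0: S = H·P̄·Hᵀ + R = [80]
step 0: K = P̄·Hᵀ·S⁻¹ = [23/40; 3/16]
step 0: x' = x̄ + K·y = [-43/10, -23/4]
step 0: P' = (I − K·H)·P̄ = [251/20 187/8; 187/8 739/16]
step 1: x̄ = F·x = [431/20, 173/20]
step 1: P̄ = F·P·Fᵀ + Q = [45559/80 25637/80; 25637/80 15231/80]
step 1: y = z − H·x̄ = [-709/20]
step 1: S = H·P̄·Hᵀ + R = [95159/80]
step 1: K = P̄·Hᵀ·S⁻¹ = [65481/95159; 36043/95159]
step 1: x' = x̄ + K·y = [-270625/95159, -454599/95159]
step 1: P' = (I − K·H)·P̄ = [594844/95159 993245/95159; 993245/95159 1878361/95159]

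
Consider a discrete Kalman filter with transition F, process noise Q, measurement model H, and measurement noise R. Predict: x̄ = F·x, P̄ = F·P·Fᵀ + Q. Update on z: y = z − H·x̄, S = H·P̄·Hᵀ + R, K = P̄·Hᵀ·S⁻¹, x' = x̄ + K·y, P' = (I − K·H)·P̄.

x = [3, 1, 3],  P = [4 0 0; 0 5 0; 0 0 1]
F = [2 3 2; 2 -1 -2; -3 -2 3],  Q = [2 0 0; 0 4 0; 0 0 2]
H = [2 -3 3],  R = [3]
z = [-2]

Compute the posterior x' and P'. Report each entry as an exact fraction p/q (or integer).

x' = [14354/955, 3482/955, -1339/191]
P' = [63984/955 -3018/955 -9135/191; -3018/955 4286/955 1229/191; -9135/191 1229/191 7352/191]

x̄ = F·x = [15, -1, -2]
P̄ = F·P·Fᵀ + Q = [67 -3 -48; -3 29 -20; -48 -20 67]
y = z − H·x̄ = [-29]
S = H·P̄·Hᵀ + R = [955]
K = P̄·Hᵀ·S⁻¹ = [-1/955; -153/955; 33/191]
x' = x̄ + K·y = [14354/955, 3482/955, -1339/191]
P' = (I − K·H)·P̄ = [63984/955 -3018/955 -9135/191; -3018/955 4286/955 1229/191; -9135/191 1229/191 7352/191]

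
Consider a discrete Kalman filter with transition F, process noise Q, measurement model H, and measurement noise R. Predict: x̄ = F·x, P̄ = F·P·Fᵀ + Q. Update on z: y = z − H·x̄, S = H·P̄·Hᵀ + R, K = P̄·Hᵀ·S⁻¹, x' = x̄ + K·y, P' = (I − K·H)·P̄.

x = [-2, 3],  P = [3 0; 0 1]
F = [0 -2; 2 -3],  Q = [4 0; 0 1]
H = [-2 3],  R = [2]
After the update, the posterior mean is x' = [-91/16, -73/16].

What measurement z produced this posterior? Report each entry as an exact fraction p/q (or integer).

z = [-2]

x̄ = F·x = [-6, -13]
P̄ = F·P·Fᵀ + Q = [8 6; 6 22]
S = H·P̄·Hᵀ + R = [160]
K = P̄·Hᵀ·S⁻¹ = [1/80; 27/80]
x' − x̄ = [5/16, 135/16] = K·y
y = (KᵀK)⁻¹·Kᵀ·(x' − x̄) = [25]
z = y + H·x̄ = [25] + [-27] = [-2]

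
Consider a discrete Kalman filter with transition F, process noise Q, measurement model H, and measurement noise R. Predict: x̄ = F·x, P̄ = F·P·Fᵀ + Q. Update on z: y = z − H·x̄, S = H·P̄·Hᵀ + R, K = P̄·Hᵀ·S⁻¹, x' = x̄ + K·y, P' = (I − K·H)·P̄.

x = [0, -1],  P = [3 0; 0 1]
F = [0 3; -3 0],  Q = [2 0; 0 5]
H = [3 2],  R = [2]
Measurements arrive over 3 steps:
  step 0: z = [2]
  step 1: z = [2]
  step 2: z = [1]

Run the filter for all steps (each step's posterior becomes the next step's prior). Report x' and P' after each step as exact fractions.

step 0: x' = [-324/229, 704/229], P' = [1430/229 -2112/229; -2112/229 3232/229]
step 1: x' = [17073/12512, -6179/5984], P' = [22297/12512 -1329/544; -1329/544 22853/5984]
step 2: x' = [100594623/93223627, -106823624/93223627], P' = [165127622/93223627 -226621662/93223627; -226621662/93223627 354802018/93223627]

step 0: x̄ = F·x = [-3, 0]
step 0: P̄ = F·P·Fᵀ + Q = [11 0; 0 32]
step 0: y = z − H·x̄ = [11]
step 0: S = H·P̄·Hᵀ + R = [229]
step 0: K = P̄·Hᵀ·S⁻¹ = [33/229; 64/229]
step 0: x' = x̄ + K·y = [-324/229, 704/229]
step 0: P' = (I − K·H)·P̄ = [1430/229 -2112/229; -2112/229 3232/229]
step 1: x̄ = F·x = [2112/229, 972/229]
step 1: P̄ = F·P·Fᵀ + Q = [29546/229 19008/229; 19008/229 14015/229]
step 1: y = z − H·x̄ = [-7822/229]
step 1: S = H·P̄·Hᵀ + R = [550528/229]
step 1: K = P̄·Hᵀ·S⁻¹ = [5757/25024; 1849/11968]
step 1: x' = x̄ + K·y = [17073/12512, -6179/5984]
step 1: P' = (I − K·H)·P̄ = [22297/12512 -1329/544; -1329/544 22853/5984]
step 2: x̄ = F·x = [-18537/5984, -51219/12512]
step 2: P̄ = F·P·Fᵀ + Q = [217645/5984 11961/544; 11961/544 263233/12512]
step 2: y = z − H·x̄ = [2543503/137632]
step 2: S = H·P̄·Hᵀ + R = [93223627/137632]
step 2: K = P̄·Hᵀ·S⁻¹ = [21069771/93223627; 14869525/93223627]
step 2: x' = x̄ + K·y = [100594623/93223627, -106823624/93223627]
step 2: P' = (I − K·H)·P̄ = [165127622/93223627 -226621662/93223627; -226621662/93223627 354802018/93223627]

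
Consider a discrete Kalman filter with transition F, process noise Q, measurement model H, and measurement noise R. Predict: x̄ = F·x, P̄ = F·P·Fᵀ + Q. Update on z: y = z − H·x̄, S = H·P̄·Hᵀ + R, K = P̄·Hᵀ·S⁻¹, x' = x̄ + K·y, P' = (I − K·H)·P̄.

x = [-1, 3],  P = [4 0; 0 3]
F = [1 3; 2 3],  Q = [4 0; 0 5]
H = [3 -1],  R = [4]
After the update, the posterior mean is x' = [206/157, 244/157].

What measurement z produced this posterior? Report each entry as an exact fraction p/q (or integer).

z = [2]

x̄ = F·x = [8, 7]
P̄ = F·P·Fᵀ + Q = [35 35; 35 48]
S = H·P̄·Hᵀ + R = [157]
K = P̄·Hᵀ·S⁻¹ = [70/157; 57/157]
x' − x̄ = [-1050/157, -855/157] = K·y
y = (KᵀK)⁻¹·Kᵀ·(x' − x̄) = [-15]
z = y + H·x̄ = [-15] + [17] = [2]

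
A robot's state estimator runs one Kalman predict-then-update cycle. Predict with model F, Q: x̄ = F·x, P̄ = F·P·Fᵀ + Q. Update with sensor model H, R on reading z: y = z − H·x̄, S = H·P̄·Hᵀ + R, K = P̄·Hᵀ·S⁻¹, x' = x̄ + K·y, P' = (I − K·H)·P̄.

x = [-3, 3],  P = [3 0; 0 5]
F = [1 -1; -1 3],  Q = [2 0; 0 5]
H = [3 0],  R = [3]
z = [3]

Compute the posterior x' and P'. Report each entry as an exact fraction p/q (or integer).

x' = [24/31, -6/31]
P' = [10/31 -18/31; -18/31 671/31]

x̄ = F·x = [-6, 12]
P̄ = F·P·Fᵀ + Q = [10 -18; -18 53]
y = z − H·x̄ = [21]
S = H·P̄·Hᵀ + R = [93]
K = P̄·Hᵀ·S⁻¹ = [10/31; -18/31]
x' = x̄ + K·y = [24/31, -6/31]
P' = (I − K·H)·P̄ = [10/31 -18/31; -18/31 671/31]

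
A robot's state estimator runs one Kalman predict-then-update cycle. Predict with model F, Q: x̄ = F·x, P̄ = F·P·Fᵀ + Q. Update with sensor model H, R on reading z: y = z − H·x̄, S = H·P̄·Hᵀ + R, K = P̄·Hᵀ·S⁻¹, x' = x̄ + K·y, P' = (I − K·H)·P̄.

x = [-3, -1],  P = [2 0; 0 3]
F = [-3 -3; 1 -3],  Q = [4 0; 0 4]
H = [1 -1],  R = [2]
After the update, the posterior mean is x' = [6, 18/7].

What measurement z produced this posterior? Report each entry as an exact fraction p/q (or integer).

x̄ = F·x = [12, 0]
P̄ = F·P·Fᵀ + Q = [49 21; 21 33]
S = H·P̄·Hᵀ + R = [42]
K = P̄·Hᵀ·S⁻¹ = [2/3; -2/7]
x' − x̄ = [-6, 18/7] = K·y
y = (KᵀK)⁻¹·Kᵀ·(x' − x̄) = [-9]
z = y + H·x̄ = [-9] + [12] = [3]

z = [3]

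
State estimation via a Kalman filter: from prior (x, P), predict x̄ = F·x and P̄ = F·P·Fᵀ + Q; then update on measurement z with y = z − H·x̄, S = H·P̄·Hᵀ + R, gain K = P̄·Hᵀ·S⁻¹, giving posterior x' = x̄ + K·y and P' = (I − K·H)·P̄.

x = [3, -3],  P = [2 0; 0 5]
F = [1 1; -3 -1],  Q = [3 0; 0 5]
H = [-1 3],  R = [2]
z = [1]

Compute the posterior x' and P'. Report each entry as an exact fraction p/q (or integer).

x̄ = F·x = [0, -6]
P̄ = F·P·Fᵀ + Q = [10 -11; -11 28]
y = z − H·x̄ = [19]
S = H·P̄·Hᵀ + R = [330]
K = P̄·Hᵀ·S⁻¹ = [-43/330; 19/66]
x' = x̄ + K·y = [-817/330, -35/66]
P' = (I − K·H)·P̄ = [1451/330 91/66; 91/66 43/66]

x' = [-817/330, -35/66]
P' = [1451/330 91/66; 91/66 43/66]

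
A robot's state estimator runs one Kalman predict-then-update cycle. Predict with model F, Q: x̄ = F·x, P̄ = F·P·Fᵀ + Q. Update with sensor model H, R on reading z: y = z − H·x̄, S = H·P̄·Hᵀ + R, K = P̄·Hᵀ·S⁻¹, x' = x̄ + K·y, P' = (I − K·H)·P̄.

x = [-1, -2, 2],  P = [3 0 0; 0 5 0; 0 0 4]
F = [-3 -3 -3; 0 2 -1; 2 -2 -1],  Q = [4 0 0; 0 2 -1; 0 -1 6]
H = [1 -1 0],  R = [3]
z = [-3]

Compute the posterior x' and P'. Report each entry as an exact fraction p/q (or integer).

x̄ = F·x = [3, -6, 0]
P̄ = F·P·Fᵀ + Q = [112 -18 24; -18 26 -17; 24 -17 42]
y = z − H·x̄ = [-12]
S = H·P̄·Hᵀ + R = [177]
K = P̄·Hᵀ·S⁻¹ = [130/177; -44/177; 41/177]
x' = x̄ + K·y = [-343/59, -178/59, -164/59]
P' = (I − K·H)·P̄ = [2924/177 2534/177 -1082/177; 2534/177 2666/177 -1205/177; -1082/177 -1205/177 5753/177]

x' = [-343/59, -178/59, -164/59]
P' = [2924/177 2534/177 -1082/177; 2534/177 2666/177 -1205/177; -1082/177 -1205/177 5753/177]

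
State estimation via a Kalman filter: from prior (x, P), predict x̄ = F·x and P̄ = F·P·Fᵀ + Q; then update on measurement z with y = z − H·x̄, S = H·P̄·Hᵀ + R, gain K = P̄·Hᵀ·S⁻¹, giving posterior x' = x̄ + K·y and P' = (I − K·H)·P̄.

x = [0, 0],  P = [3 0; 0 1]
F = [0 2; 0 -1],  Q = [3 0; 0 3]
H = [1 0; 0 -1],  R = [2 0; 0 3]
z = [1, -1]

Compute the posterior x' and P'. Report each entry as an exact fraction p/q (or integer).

x̄ = F·x = [0, 0]
P̄ = F·P·Fᵀ + Q = [7 -2; -2 4]
y = z − H·x̄ = [1, -1]
S = H·P̄·Hᵀ + R = [9 2; 2 7]
K = P̄·Hᵀ·S⁻¹ = [45/59 4/59; -6/59 -32/59]
x' = x̄ + K·y = [41/59, 26/59]
P' = (I − K·H)·P̄ = [90/59 -12/59; -12/59 96/59]

x' = [41/59, 26/59]
P' = [90/59 -12/59; -12/59 96/59]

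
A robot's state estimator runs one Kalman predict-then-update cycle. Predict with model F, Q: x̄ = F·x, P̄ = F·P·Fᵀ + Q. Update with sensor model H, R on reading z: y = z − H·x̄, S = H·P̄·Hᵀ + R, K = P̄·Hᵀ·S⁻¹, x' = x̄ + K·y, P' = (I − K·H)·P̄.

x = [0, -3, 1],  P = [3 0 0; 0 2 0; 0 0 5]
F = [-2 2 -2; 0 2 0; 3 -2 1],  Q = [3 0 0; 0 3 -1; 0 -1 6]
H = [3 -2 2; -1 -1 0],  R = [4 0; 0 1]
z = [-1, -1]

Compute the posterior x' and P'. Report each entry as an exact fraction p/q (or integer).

x' = [601/391, -300/391, -1355/391]
P' = [8000/2737 -6178/2737 -2480/391; -6178/2737 28209/10948 8865/1564; -2480/391 8865/1564 24107/1564]

x̄ = F·x = [-8, -6, 7]
P̄ = F·P·Fᵀ + Q = [43 8 -36; 8 11 -9; -36 -9 46]
y = z − H·x̄ = [-3, -15]
S = H·P̄·Hᵀ + R = [163 -25; -25 71]
K = P̄·Hᵀ·S⁻¹ = [409/2737 -1822/2737; -1611/10948 -3497/10948; 181/1564 1055/1564]
x' = x̄ + K·y = [601/391, -300/391, -1355/391]
P' = (I − K·H)·P̄ = [8000/2737 -6178/2737 -2480/391; -6178/2737 28209/10948 8865/1564; -2480/391 8865/1564 24107/1564]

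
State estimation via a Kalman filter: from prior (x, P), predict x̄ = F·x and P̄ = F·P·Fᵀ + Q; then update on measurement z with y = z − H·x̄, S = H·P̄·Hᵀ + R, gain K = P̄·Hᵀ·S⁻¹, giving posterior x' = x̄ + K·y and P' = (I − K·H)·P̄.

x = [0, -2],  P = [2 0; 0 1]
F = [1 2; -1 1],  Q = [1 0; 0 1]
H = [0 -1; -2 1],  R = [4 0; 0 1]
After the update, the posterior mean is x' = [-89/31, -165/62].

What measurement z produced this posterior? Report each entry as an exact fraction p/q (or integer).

z = [3, 3]

x̄ = F·x = [-4, -2]
P̄ = F·P·Fᵀ + Q = [7 0; 0 4]
S = H·P̄·Hᵀ + R = [8 -4; -4 33]
K = P̄·Hᵀ·S⁻¹ = [-7/31 -14/31; -29/62 2/31]
x' − x̄ = [35/31, -41/62] = K·y
y = (KᵀK)⁻¹·Kᵀ·(x' − x̄) = [1, -3]
z = y + H·x̄ = [1, -3] + [2, 6] = [3, 3]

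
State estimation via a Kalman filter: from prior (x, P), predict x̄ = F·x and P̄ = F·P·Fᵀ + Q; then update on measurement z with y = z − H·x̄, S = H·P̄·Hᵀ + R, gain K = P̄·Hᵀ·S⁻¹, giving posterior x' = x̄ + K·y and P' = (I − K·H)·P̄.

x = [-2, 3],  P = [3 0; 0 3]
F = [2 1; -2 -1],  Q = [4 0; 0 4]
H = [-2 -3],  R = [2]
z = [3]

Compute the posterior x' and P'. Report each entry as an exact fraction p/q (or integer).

x̄ = F·x = [-1, 1]
P̄ = F·P·Fᵀ + Q = [19 -15; -15 19]
y = z − H·x̄ = [4]
S = H·P̄·Hᵀ + R = [69]
K = P̄·Hᵀ·S⁻¹ = [7/69; -9/23]
x' = x̄ + K·y = [-41/69, -13/23]
P' = (I − K·H)·P̄ = [1262/69 -282/23; -282/23 194/23]

x' = [-41/69, -13/23]
P' = [1262/69 -282/23; -282/23 194/23]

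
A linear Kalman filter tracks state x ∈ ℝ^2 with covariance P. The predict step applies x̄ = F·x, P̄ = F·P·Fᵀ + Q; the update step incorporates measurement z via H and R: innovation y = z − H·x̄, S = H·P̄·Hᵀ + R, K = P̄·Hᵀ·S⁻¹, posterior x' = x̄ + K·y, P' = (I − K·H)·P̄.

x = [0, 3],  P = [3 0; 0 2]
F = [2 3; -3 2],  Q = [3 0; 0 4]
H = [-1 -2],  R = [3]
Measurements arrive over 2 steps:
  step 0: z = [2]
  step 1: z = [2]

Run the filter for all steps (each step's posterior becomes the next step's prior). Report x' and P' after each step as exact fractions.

step 0: x̄ = F·x = [9, 6]
step 0: P̄ = F·P·Fᵀ + Q = [33 -6; -6 39]
step 0: y = z − H·x̄ = [23]
step 0: S = H·P̄·Hᵀ + R = [168]
step 0: K = P̄·Hᵀ·S⁻¹ = [-1/8; -3/7]
step 0: x' = x̄ + K·y = [49/8, -27/7]
step 0: P' = (I − K·H)·P̄ = [243/8 -15; -15 57/7]
step 1: x̄ = F·x = [19/28, -1461/56]
step 1: P̄ = F·P·Fᵀ + Q = [249/14 -1635/28; -1635/28 27437/56]
step 1: y = z − H·x̄ = [-99/2]
step 1: S = H·P̄·Hᵀ + R = [1747]
step 1: K = P̄·Hᵀ·S⁻¹ = [99/1747; -1843/3494]
step 1: x' = x̄ + K·y = [-104021/48916, 2031/97832]
step 1: P' = (I − K·H)·P̄ = [297789/24458 -301947/48916; -301947/48916 379353/97832]

step 0: x' = [49/8, -27/7], P' = [243/8 -15; -15 57/7]
step 1: x' = [-104021/48916, 2031/97832], P' = [297789/24458 -301947/48916; -301947/48916 379353/97832]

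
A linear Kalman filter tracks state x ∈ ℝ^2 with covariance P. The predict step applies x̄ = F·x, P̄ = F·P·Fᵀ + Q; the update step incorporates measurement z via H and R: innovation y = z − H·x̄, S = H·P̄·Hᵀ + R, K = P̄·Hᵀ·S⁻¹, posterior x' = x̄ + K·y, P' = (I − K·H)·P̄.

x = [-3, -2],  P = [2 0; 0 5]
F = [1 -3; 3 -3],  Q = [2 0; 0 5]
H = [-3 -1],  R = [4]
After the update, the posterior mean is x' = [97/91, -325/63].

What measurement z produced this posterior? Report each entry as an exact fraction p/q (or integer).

x̄ = F·x = [3, -3]
P̄ = F·P·Fᵀ + Q = [49 51; 51 68]
S = H·P̄·Hᵀ + R = [819]
K = P̄·Hᵀ·S⁻¹ = [-22/91; -17/63]
x' − x̄ = [-176/91, -136/63] = K·y
y = (KᵀK)⁻¹·Kᵀ·(x' − x̄) = [8]
z = y + H·x̄ = [8] + [-6] = [2]

z = [2]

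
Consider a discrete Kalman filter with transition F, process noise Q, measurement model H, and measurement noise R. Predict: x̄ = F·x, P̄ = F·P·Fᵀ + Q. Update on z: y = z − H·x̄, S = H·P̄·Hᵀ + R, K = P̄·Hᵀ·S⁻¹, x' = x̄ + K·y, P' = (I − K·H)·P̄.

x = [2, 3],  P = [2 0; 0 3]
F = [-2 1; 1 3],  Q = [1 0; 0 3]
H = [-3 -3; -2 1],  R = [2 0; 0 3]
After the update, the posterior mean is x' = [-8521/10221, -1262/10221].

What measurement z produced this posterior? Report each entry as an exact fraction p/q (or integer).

z = [3, 1]

x̄ = F·x = [-1, 11]
P̄ = F·P·Fᵀ + Q = [12 5; 5 32]
S = H·P̄·Hᵀ + R = [488 -9; -9 63]
K = P̄·Hᵀ·S⁻¹ = [-376/3407 -9731/30663; -755/3407 9737/30663]
x' − x̄ = [1700/10221, -113693/10221] = K·y
y = (KᵀK)⁻¹·Kᵀ·(x' − x̄) = [33, -12]
z = y + H·x̄ = [33, -12] + [-30, 13] = [3, 1]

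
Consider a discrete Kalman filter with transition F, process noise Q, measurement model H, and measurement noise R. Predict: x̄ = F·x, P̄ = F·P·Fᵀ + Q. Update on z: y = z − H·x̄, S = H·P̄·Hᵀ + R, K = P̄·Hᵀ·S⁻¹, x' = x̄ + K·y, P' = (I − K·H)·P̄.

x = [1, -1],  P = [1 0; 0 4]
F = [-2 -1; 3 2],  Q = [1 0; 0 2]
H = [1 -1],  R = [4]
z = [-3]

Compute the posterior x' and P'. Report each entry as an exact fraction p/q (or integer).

x̄ = F·x = [-1, 1]
P̄ = F·P·Fᵀ + Q = [9 -14; -14 27]
y = z − H·x̄ = [-1]
S = H·P̄·Hᵀ + R = [68]
K = P̄·Hᵀ·S⁻¹ = [23/68; -41/68]
x' = x̄ + K·y = [-91/68, 109/68]
P' = (I − K·H)·P̄ = [83/68 -9/68; -9/68 155/68]

x' = [-91/68, 109/68]
P' = [83/68 -9/68; -9/68 155/68]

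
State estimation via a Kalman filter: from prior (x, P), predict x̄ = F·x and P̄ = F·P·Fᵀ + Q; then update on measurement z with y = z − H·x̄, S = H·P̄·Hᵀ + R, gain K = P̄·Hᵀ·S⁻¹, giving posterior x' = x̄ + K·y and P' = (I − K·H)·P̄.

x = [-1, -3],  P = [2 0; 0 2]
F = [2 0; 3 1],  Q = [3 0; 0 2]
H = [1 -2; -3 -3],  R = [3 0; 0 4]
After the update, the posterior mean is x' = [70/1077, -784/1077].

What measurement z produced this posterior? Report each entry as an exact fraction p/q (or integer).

x̄ = F·x = [-2, -6]
P̄ = F·P·Fᵀ + Q = [11 12; 12 22]
S = H·P̄·Hᵀ + R = [54 135; 135 517]
K = P̄·Hᵀ·S⁻¹ = [2594/9693 -73/359; -2774/9693 -44/359]
x' − x̄ = [2224/1077, 5678/1077] = K·y
y = (KᵀK)⁻¹·Kᵀ·(x' − x̄) = [-9, -22]
z = y + H·x̄ = [-9, -22] + [10, 24] = [1, 2]

z = [1, 2]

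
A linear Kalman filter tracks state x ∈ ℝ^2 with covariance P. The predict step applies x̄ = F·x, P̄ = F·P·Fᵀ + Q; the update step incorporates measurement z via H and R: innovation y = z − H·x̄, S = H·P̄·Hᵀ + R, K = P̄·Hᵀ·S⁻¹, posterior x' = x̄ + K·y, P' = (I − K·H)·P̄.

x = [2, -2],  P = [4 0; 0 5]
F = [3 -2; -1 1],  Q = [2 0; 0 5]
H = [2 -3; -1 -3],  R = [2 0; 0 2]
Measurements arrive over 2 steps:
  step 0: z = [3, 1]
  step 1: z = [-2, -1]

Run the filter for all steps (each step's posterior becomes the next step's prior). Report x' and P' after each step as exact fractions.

step 0: x̄ = F·x = [10, -4]
step 0: P̄ = F·P·Fᵀ + Q = [58 -22; -22 14]
step 0: y = z − H·x̄ = [-29, -1]
step 0: S = H·P̄·Hᵀ + R = [624 76; 76 54]
step 0: K = P̄·Hᵀ·S⁻¹ = [461/1396 -221/698; -781/6980 -743/3490]
step 0: x' = x̄ + K·y = [1033/1396, -757/1396]
step 0: P' = (I − K·H)·P̄ = [301/698 47/698; 47/698 417/3490]
step 1: x̄ = F·x = [4613/1396, -895/698]
step 1: P̄ = F·P·Fᵀ + Q = [19373/3490 -2087/1745; -2087/1745 9451/1745]
step 1: y = z − H·x̄ = [-4347/349, -2153/1396]
step 1: S = H·P̄·Hᵀ + R = [152339/1745 71947/1745; 71947/1745 171427/3490]
step 1: K = P̄·Hᵀ·S⁻¹ = [2800727/9032823 -2711893/9032823; -1029505/9032823 -1903858/9032823]
step 1: x' = x̄ + K·y = [-853813/9032823, 4177139/9032823]
step 1: P' = (I − K·H)·P̄ = [3675080/9032823 582902/9032823; 582902/9032823 1074938/9032823]

step 0: x' = [1033/1396, -757/1396], P' = [301/698 47/698; 47/698 417/3490]
step 1: x' = [-853813/9032823, 4177139/9032823], P' = [3675080/9032823 582902/9032823; 582902/9032823 1074938/9032823]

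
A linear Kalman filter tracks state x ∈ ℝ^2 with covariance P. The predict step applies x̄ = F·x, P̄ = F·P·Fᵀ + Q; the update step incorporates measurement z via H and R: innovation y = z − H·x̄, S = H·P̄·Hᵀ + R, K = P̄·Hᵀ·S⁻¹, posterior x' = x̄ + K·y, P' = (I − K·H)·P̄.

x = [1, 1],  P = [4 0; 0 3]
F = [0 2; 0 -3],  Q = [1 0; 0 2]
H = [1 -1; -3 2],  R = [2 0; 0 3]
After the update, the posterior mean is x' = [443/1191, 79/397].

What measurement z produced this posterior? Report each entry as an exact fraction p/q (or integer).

x̄ = F·x = [2, -3]
P̄ = F·P·Fᵀ + Q = [13 -18; -18 29]
S = H·P̄·Hᵀ + R = [80 -187; -187 452]
K = P̄·Hᵀ·S⁻¹ = [-13/1191 -203/1191; -100/397 57/397]
x' − x̄ = [-1939/1191, 1270/397] = K·y
y = (KᵀK)⁻¹·Kᵀ·(x' − x̄) = [-7, 10]
z = y + H·x̄ = [-7, 10] + [5, -12] = [-2, -2]

z = [-2, -2]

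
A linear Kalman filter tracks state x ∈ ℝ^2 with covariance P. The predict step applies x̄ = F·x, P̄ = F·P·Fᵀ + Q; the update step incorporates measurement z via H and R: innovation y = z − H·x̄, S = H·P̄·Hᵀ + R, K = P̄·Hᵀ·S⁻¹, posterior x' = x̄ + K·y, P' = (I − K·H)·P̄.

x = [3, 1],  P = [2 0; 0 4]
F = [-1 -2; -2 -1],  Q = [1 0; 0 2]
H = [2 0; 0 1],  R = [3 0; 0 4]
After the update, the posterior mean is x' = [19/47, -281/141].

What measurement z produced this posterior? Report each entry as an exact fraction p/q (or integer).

z = [1, -1]

x̄ = F·x = [-5, -7]
P̄ = F·P·Fᵀ + Q = [19 12; 12 14]
S = H·P̄·Hᵀ + R = [79 24; 24 18]
K = P̄·Hᵀ·S⁻¹ = [22/47 2/47; 16/141 265/423]
x' − x̄ = [254/47, 706/141] = K·y
y = (KᵀK)⁻¹·Kᵀ·(x' − x̄) = [11, 6]
z = y + H·x̄ = [11, 6] + [-10, -7] = [1, -1]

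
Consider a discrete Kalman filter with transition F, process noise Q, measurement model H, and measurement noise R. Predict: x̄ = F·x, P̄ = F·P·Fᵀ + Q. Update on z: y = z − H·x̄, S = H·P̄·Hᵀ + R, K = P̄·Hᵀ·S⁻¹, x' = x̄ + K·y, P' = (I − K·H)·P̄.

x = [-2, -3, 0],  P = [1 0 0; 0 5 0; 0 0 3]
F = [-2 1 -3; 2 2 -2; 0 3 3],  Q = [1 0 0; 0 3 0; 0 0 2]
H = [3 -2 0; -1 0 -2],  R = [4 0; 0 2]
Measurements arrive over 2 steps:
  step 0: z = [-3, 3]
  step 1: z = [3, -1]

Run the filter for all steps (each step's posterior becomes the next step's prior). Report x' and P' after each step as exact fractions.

step 0: x̄ = F·x = [1, -10, -9]
step 0: P̄ = F·P·Fᵀ + Q = [37 24 -12; 24 39 12; -12 12 74]
step 0: y = z − H·x̄ = [-26, -14]
step 0: S = H·P̄·Hᵀ + R = [205 57; 57 287]
step 0: K = P̄·Hᵀ·S⁻¹ = [9411/27793 -3128/27793; 507/27793 -4749/27793; -4734/27793 -12230/27793]
step 0: x' = x̄ + K·y = [-173101/27793, -224626/27793, 44167/27793]
step 0: P' = (I − K·H)·P̄ = [394784/27793 573354/27793 -194264/27793; 573354/27793 859017/27793 -281928/27793; -194264/27793 -281928/27793 109362/27793]
step 1: x̄ = F·x = [-10925/27793, -883788/27793, -541377/27793]
step 1: P̄ = F·P·Fᵀ + Q = [517188/27793 2292314/27793 1009821/27793; 2292314/27793 13932399/27793 6772470/27793; 1009821/27793 6772470/27793 3696293/27793]
step 1: y = z − H·x̄ = [-1651422/27793, -1121472/27793]
step 1: S = H·P̄·Hᵀ + R = [32987692/27793 24064018/27793; 24064018/27793 19397230/27793]
step 1: K = P̄·Hᵀ·S⁻¹ = [19908635/546836313 -96215414/546836313; -233856589/546836313 -156355130/546836313; -15970322/546836313 -434127053/1093672626]
step 1: x' = x̄ + K·y = [828159947/182278771, 938563006/182278771, -314709871/182278771]
step 1: P' = (I − K·H)·P̄ = [3566336648/546836313 5309687702/546836313 -1686952910/546836313; 5309687702/546836313 8432244731/546836313 -2498488721/546836313; -1686952910/546836313 -2498488721/546836313 2121079963/1093672626]

step 0: x' = [-173101/27793, -224626/27793, 44167/27793], P' = [394784/27793 573354/27793 -194264/27793; 573354/27793 859017/27793 -281928/27793; -194264/27793 -281928/27793 109362/27793]
step 1: x' = [828159947/182278771, 938563006/182278771, -314709871/182278771], P' = [3566336648/546836313 5309687702/546836313 -1686952910/546836313; 5309687702/546836313 8432244731/546836313 -2498488721/546836313; -1686952910/546836313 -2498488721/546836313 2121079963/1093672626]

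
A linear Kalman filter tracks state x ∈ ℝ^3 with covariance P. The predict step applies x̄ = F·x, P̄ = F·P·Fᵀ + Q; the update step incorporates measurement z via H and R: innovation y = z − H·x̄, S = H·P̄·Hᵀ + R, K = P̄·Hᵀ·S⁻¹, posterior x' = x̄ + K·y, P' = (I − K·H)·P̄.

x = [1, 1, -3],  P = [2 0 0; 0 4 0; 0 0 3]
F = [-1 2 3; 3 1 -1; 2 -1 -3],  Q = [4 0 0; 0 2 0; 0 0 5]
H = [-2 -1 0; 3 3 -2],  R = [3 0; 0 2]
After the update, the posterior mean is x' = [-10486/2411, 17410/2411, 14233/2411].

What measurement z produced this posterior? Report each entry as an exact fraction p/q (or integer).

z = [2, -3]

x̄ = F·x = [-8, 7, 10]
P̄ = F·P·Fᵀ + Q = [49 -7 -39; -7 27 17; -39 17 44]
S = H·P̄·Hᵀ + R = [198 -434; -434 1000]
K = P̄·Hᵀ·S⁻¹ = [-616/2411 449/4822; -429/2411 -247/4822; -1459/2411 -2009/4822]
x' − x̄ = [8802/2411, 533/2411, -9877/2411] = K·y
y = (KᵀK)⁻¹·Kᵀ·(x' − x̄) = [-7, 20]
z = y + H·x̄ = [-7, 20] + [9, -23] = [2, -3]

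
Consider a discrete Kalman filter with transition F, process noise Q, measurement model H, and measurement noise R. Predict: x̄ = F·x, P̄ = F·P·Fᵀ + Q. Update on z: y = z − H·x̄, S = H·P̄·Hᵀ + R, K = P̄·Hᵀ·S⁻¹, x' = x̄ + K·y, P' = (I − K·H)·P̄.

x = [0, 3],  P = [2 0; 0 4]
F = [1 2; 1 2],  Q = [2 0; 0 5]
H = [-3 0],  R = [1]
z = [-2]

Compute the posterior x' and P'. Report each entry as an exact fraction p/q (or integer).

x̄ = F·x = [6, 6]
P̄ = F·P·Fᵀ + Q = [20 18; 18 23]
y = z − H·x̄ = [16]
S = H·P̄·Hᵀ + R = [181]
K = P̄·Hᵀ·S⁻¹ = [-60/181; -54/181]
x' = x̄ + K·y = [126/181, 222/181]
P' = (I − K·H)·P̄ = [20/181 18/181; 18/181 1247/181]

x' = [126/181, 222/181]
P' = [20/181 18/181; 18/181 1247/181]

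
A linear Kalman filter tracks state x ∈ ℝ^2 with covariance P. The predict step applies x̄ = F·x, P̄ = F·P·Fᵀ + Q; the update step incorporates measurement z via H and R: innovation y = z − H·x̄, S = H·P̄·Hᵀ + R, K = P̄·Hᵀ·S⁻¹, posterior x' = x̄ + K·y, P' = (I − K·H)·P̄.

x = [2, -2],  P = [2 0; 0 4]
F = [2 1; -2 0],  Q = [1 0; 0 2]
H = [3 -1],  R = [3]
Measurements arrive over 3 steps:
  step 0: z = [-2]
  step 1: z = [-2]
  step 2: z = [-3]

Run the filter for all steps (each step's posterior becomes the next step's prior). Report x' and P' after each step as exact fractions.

step 0: x̄ = F·x = [2, -4]
step 0: P̄ = F·P·Fᵀ + Q = [13 -8; -8 10]
step 0: y = z − H·x̄ = [-12]
step 0: S = H·P̄·Hᵀ + R = [178]
step 0: K = P̄·Hᵀ·S⁻¹ = [47/178; -17/89]
step 0: x' = x̄ + K·y = [-104/89, -152/89]
step 0: P' = (I − K·H)·P̄ = [105/178 87/89; 87/89 312/89]
step 1: x̄ = F·x = [-360/89, 208/89]
step 1: P̄ = F·P·Fᵀ + Q = [959/89 -384/89; -384/89 388/89]
step 1: y = z − H·x̄ = [1110/89]
step 1: S = H·P̄·Hᵀ + R = [11590/89]
step 1: K = P̄·Hᵀ·S⁻¹ = [3261/11590; -154/1159]
step 1: x' = x̄ + K·y = [-621/1159, 788/1159]
step 1: P' = (I − K·H)·P̄ = [5401/11590 642/1159; 642/1159 2388/1159]
step 2: x̄ = F·x = [-454/1159, 1242/1159]
step 2: P̄ = F·P·Fᵀ + Q = [41377/5795 -17222/5795; -17222/5795 22392/5795]
step 2: y = z − H·x̄ = [-873/1159]
step 2: S = H·P̄·Hᵀ + R = [515502/5795]
step 2: K = P̄·Hᵀ·S⁻¹ = [141353/515502; -12343/85917]
step 2: x' = x̄ + K·y = [-34267/57278, 33789/28639]
step 2: P' = (I − K·H)·P̄ = [232831/515502 45739/85917; 45739/85917 58082/28639]

step 0: x' = [-104/89, -152/89], P' = [105/178 87/89; 87/89 312/89]
step 1: x' = [-621/1159, 788/1159], P' = [5401/11590 642/1159; 642/1159 2388/1159]
step 2: x' = [-34267/57278, 33789/28639], P' = [232831/515502 45739/85917; 45739/85917 58082/28639]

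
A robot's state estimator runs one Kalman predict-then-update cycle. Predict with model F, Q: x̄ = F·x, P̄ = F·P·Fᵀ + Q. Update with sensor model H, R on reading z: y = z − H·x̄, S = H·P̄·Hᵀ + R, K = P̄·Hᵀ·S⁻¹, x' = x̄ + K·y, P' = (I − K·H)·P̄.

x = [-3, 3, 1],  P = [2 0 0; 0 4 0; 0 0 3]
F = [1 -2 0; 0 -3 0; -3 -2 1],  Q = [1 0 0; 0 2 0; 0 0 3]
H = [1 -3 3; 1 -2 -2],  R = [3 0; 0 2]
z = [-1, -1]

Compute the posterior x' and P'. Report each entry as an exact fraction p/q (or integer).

x' = [-173791/70303, -51057/70303, -4296/70303]
P' = [398406/70303 179280/70303 32484/70303; 179280/70303 94678/70303 17616/70303; 32484/70303 17616/70303 17196/70303]

x̄ = F·x = [-9, -9, 4]
P̄ = F·P·Fᵀ + Q = [19 24 10; 24 38 24; 10 24 40]
y = z − H·x̄ = [-31, -2]
S = H·P̄·Hᵀ + R = [208 -103; -103 389]
K = P̄·Hᵀ·S⁻¹ = [-13994/70303 -12561/70303; -17302/70303 -22654/70303; 10408/70303 -18570/70303]
x' = x̄ + K·y = [-173791/70303, -51057/70303, -4296/70303]
P' = (I − K·H)·P̄ = [398406/70303 179280/70303 32484/70303; 179280/70303 94678/70303 17616/70303; 32484/70303 17616/70303 17196/70303]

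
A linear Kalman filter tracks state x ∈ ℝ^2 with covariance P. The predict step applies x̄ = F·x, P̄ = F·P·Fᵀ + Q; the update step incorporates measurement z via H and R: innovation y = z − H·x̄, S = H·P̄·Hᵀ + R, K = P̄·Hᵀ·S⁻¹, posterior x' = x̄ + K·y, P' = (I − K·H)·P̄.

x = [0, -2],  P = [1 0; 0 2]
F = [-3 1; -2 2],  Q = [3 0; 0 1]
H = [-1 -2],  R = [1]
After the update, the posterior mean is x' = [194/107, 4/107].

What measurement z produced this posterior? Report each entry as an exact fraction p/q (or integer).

x̄ = F·x = [-2, -4]
P̄ = F·P·Fᵀ + Q = [14 10; 10 13]
S = H·P̄·Hᵀ + R = [107]
K = P̄·Hᵀ·S⁻¹ = [-34/107; -36/107]
x' − x̄ = [408/107, 432/107] = K·y
y = (KᵀK)⁻¹·Kᵀ·(x' − x̄) = [-12]
z = y + H·x̄ = [-12] + [10] = [-2]

z = [-2]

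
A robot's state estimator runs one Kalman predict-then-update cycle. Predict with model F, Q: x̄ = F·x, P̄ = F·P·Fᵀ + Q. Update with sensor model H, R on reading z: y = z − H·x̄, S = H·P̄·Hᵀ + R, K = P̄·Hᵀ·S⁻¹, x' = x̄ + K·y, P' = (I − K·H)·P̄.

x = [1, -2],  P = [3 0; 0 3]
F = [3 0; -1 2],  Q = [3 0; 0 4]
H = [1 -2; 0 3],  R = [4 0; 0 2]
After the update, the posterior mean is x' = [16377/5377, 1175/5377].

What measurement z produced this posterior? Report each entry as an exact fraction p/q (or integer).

z = [3, 1]

x̄ = F·x = [3, -5]
P̄ = F·P·Fᵀ + Q = [30 -9; -9 19]
S = H·P̄·Hᵀ + R = [146 -141; -141 173]
K = P̄·Hᵀ·S⁻¹ = [4497/5377 2826/5377; -94/5377 1695/5377]
x' − x̄ = [246/5377, 28060/5377] = K·y
y = (KᵀK)⁻¹·Kᵀ·(x' − x̄) = [-10, 16]
z = y + H·x̄ = [-10, 16] + [13, -15] = [3, 1]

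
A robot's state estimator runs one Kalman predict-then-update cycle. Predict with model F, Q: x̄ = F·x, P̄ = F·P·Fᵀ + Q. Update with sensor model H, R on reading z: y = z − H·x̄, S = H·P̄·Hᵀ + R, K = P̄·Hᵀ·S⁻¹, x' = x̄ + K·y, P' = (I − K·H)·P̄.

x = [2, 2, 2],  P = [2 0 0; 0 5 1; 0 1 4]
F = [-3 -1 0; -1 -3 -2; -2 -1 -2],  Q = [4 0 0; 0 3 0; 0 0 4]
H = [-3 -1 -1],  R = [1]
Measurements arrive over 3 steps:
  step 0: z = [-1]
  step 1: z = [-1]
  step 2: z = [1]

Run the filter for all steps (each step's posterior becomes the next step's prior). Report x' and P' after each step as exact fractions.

step 0: x' = [5/17, 566/697, -531/697], P' = [90/17 -179/17 -88/17; -179/17 18266/697 3941/697; -88/17 3941/697 7020/697]
step 1: x' = [-361789/210758, 489098/105379, 156467/105379], P' = [3092723/210758 -3137957/105379 -1501454/105379; -3137957/105379 7066721/105379 2433141/105379; -1501454/105379 2433141/105379 2091240/105379]
step 2: x' = [-109790035/143962874, 181003661/143962874, 428344/71981437], P' = [2960564023/143962874 -5974814295/143962874 -1458875743/71981437; -5974814295/143962874 13045587191/143962874 2509720186/71981437; -1458875743/71981437 2509720186/71981437 1884801330/71981437]

step 0: x̄ = F·x = [-8, -12, -10]
step 0: P̄ = F·P·Fᵀ + Q = [27 23 19; 23 78 43; 19 43 37]
step 0: y = z − H·x̄ = [-47]
step 0: S = H·P̄·Hᵀ + R = [697]
step 0: K = P̄·Hᵀ·S⁻¹ = [-3/17; -190/697; -137/697]
step 0: x' = x̄ + K·y = [5/17, 566/697, -531/697]
step 0: P' = (I − K·H)·P̄ = [90/17 -179/17 -88/17; -179/17 18266/697 3941/697; -88/17 3941/697 7020/697]
step 1: x̄ = F·x = [-1181/697, -841/697, 86/697]
step 1: P̄ = F·P·Fᵀ + Q = [10230/697 -21288/697 -10055/697; -21288/697 187081/697 48765/697; -10055/697 48765/697 21438/697]
step 1: y = z − H·x̄ = [-4995/697]
step 1: S = H·P̄·Hᵀ + R = [210758/697]
step 1: K = P̄·Hᵀ·S⁻¹ = [653/210758; -85991/105379; -20019/105379]
step 1: x' = x̄ + K·y = [-361789/210758, 489098/105379, 156467/105379]
step 1: P' = (I − K·H)·P̄ = [3092723/210758 -3137957/105379 -1501454/105379; -3137957/105379 7066721/105379 2433141/105379; -1501454/105379 2433141/105379 2091240/105379]
step 2: x̄ = F·x = [107171/210758, -3198667/210758, -440243/105379]
step 2: P̄ = F·P·Fᵀ + Q = [5155497/210758 -19365529/210758 -3487337/105379; -19365529/210758 156384163/210758 21148551/105379; -3487337/105379 21148551/105379 7207747/105379]
step 2: y = z − H·x̄ = [-1773441/105379]
step 2: S = H·P̄·Hᵀ + R = [71981437/105379]
step 2: K = P̄·Hᵀ·S⁻¹ = [5436856/71981437; -70292339/71981437; -17894287/71981437]
step 2: x' = x̄ + K·y = [-109790035/143962874, 181003661/143962874, 428344/71981437]
step 2: P' = (I − K·H)·P̄ = [2960564023/143962874 -5974814295/143962874 -1458875743/71981437; -5974814295/143962874 13045587191/143962874 2509720186/71981437; -1458875743/71981437 2509720186/71981437 1884801330/71981437]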